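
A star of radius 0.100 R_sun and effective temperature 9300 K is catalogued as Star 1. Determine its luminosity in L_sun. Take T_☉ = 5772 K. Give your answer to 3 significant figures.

L/L_☉ = (R/R_☉)² (T/T_☉)⁴ = (0.100)² × (9300/5772)⁴
       = 0.01000 × (1.611)⁴ = 0.01000 × 6.739 = 0.06739.

0.0674 L_sun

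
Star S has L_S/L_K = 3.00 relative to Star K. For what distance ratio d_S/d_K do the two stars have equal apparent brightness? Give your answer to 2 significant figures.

Equal flux requires L_S/d_S² = L_K/d_K², so d_S/d_K = √(L_S/L_K)
= √(3.00) = 1.732.

1.7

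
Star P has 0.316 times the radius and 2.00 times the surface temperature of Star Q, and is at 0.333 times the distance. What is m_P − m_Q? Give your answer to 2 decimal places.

L_P/L_Q = (0.316)²(2.00)⁴ = 1.598.
F_P/F_Q = (L_P/L_Q)/(d_P/d_Q)² = 1.598/0.1109 = 14.41.
m_P − m_Q = −2.5 log₁₀(14.41) = -2.90.

-2.90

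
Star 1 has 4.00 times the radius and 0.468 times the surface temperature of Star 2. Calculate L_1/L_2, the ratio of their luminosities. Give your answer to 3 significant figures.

From the Stefan–Boltzmann law, L ∝ R²T⁴, so
L_1/L_2 = (R_1/R_2)² (T_1/T_2)⁴ = (4.00)² × (0.468)⁴ = 16.00 × 0.04797 = 0.7675.

0.768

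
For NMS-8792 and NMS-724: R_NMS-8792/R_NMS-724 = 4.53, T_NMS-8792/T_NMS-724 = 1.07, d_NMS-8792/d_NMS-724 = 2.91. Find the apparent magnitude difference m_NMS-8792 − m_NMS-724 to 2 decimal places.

-1.25

L_NMS-8792/L_NMS-724 = (4.53)²(1.07)⁴ = 26.90.
F_NMS-8792/F_NMS-724 = (L_NMS-8792/L_NMS-724)/(d_NMS-8792/d_NMS-724)² = 26.90/8.468 = 3.176.
m_NMS-8792 − m_NMS-724 = −2.5 log₁₀(3.176) = -1.25.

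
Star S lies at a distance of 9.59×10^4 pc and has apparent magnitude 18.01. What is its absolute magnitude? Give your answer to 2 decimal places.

M = m − 5 log₁₀(d/10 pc) = 18.01 − 5 log₁₀(9.59×10^4/10)
  = 18.01 − 5 × 3.982 = 18.01 − 19.91 = -1.90.

-1.90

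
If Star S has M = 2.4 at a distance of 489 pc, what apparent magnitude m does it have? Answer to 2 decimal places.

10.85

m = M + 5 log₁₀(d/10 pc) = 2.4 + 5 log₁₀(489/10)
  = 2.4 + 5 × 1.689 = 2.4 + 8.45 = 10.85.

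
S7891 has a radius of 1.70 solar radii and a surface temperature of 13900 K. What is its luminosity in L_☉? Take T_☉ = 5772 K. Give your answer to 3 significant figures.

L/L_☉ = (R/R_☉)² (T/T_☉)⁴ = (1.70)² × (13900/5772)⁴
       = 2.890 × (2.408)⁴ = 2.890 × 33.63 = 97.20.

97.2 L_☉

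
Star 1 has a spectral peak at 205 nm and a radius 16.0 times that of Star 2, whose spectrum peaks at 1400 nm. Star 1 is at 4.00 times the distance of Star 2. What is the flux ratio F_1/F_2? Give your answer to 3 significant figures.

Wien's law: T_1/T_2 = λ_2/λ_1 = 1400/205 = 6.829.
L_1/L_2 = (R_1/R_2)²(T_1/T_2)⁴ = (16.0)²(6.829)⁴ = 5.568×10^5.
F_1/F_2 = (L_1/L_2)/(d_1/d_2)² = 5.568×10^5/(4.00)² = 3.480×10^4.

3.48×10^4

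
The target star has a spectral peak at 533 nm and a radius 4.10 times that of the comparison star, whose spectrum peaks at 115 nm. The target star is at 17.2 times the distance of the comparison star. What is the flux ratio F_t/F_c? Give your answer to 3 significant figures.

1.23×10^-4

Wien's law: T_t/T_c = λ_c/λ_t = 115/533 = 0.2158.
L_t/L_c = (R_t/R_c)²(T_t/T_c)⁴ = (4.10)²(0.2158)⁴ = 0.03643.
F_t/F_c = (L_t/L_c)/(d_t/d_c)² = 0.03643/(17.2)² = 1.231×10^-4.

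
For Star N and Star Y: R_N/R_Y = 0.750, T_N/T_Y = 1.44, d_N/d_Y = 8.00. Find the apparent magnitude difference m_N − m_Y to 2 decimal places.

3.56

L_N/L_Y = (0.750)²(1.44)⁴ = 2.419.
F_N/F_Y = (L_N/L_Y)/(d_N/d_Y)² = 2.419/64.00 = 0.03779.
m_N − m_Y = −2.5 log₁₀(0.03779) = 3.56.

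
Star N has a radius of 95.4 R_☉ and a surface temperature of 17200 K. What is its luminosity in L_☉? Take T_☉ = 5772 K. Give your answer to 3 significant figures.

7.18×10^5 L_☉

L/L_☉ = (R/R_☉)² (T/T_☉)⁴ = (95.4)² × (17200/5772)⁴
       = 9101 × (2.980)⁴ = 9101 × 78.85 = 7.176×10^5.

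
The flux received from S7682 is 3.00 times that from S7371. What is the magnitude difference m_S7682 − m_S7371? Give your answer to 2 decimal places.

-1.19

m_S7682 − m_S7371 = −2.5 log₁₀(F_S7682/F_S7371) = −2.5 log₁₀(3.00) = −2.5 × (0.477) = -1.193.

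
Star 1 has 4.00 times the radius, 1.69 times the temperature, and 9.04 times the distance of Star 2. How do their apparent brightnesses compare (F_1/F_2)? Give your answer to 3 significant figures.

1.60

L_1/L_2 = (R_1/R_2)²(T_1/T_2)⁴ = (4.00)² × (1.69)⁴ = 130.5.
F_1/F_2 = (L_1/L_2)/(d_1/d_2)² = 130.5 / (9.04)² = 1.597.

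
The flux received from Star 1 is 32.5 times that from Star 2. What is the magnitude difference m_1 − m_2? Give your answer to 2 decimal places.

-3.78

m_1 − m_2 = −2.5 log₁₀(F_1/F_2) = −2.5 log₁₀(32.5) = −2.5 × (1.512) = -3.780.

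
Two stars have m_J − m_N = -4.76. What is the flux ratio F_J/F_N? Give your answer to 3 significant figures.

80.2

F_J/F_N = 10^(−(m_J − m_N)/2.5) = 10^(4.76/2.5) = 10^1.904 = 80.17.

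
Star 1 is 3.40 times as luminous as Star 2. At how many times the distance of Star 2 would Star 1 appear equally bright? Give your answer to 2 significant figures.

Equal flux requires L_1/d_1² = L_2/d_2², so d_1/d_2 = √(L_1/L_2)
= √(3.40) = 1.844.

1.8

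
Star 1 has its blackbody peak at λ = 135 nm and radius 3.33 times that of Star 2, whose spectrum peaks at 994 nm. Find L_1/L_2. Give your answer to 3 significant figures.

Wien's law gives T ∝ 1/λ_max, so T_1/T_2 = λ_2/λ_1 = 994/135 = 7.363.
Then L ∝ R²T⁴ gives L_1/L_2 = (3.33)² × (7.363)⁴ = 11.09 × 2939 = 3.259×10^4.

3.26×10^4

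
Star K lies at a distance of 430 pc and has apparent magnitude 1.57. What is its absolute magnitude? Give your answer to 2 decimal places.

M = m − 5 log₁₀(d/10 pc) = 1.57 − 5 log₁₀(430/10)
  = 1.57 − 5 × 1.633 = 1.57 − 8.17 = -6.60.

-6.60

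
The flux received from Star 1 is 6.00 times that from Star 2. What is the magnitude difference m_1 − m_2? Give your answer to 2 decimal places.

-1.95

m_1 − m_2 = −2.5 log₁₀(F_1/F_2) = −2.5 log₁₀(6.00) = −2.5 × (0.778) = -1.945.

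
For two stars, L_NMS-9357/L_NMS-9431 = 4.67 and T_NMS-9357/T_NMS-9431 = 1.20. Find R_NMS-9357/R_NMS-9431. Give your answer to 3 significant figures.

L ∝ R²T⁴ gives R ∝ √L / T², so
R_NMS-9357/R_NMS-9431 = √(4.67) / (1.20)² = 2.161 / 1.440 = 1.501.

1.50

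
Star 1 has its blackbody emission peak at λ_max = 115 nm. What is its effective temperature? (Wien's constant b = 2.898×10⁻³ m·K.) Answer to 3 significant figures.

2.52×10^4 K

T = b/λ_max = 2.898×10⁻³ / (115×10⁻⁹) = 2.520×10^4 K.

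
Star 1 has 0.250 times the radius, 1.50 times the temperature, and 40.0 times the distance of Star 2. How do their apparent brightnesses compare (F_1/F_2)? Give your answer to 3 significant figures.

L_1/L_2 = (R_1/R_2)²(T_1/T_2)⁴ = (0.250)² × (1.50)⁴ = 0.3164.
F_1/F_2 = (L_1/L_2)/(d_1/d_2)² = 0.3164 / (40.0)² = 1.978×10^-4.

1.98×10^-4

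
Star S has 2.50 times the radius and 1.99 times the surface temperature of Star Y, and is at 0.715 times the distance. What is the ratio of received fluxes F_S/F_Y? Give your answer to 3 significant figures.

L_S/L_Y = (R_S/R_Y)²(T_S/T_Y)⁴ = (2.50)² × (1.99)⁴ = 98.01.
F_S/F_Y = (L_S/L_Y)/(d_S/d_Y)² = 98.01 / (0.715)² = 191.7.

192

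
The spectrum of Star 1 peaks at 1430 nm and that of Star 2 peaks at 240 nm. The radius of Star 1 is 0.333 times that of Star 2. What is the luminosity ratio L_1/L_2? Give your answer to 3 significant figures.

Wien's law gives T ∝ 1/λ_max, so T_1/T_2 = λ_2/λ_1 = 240/1430 = 0.1678.
Then L ∝ R²T⁴ gives L_1/L_2 = (0.333)² × (0.1678)⁴ = 0.1109 × 7.934×10^-4 = 8.798×10^-5.

8.80×10^-5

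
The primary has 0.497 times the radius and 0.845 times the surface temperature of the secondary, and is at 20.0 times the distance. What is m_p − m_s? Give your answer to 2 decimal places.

8.75

L_p/L_s = (0.497)²(0.845)⁴ = 0.1259.
F_p/F_s = (L_p/L_s)/(d_p/d_s)² = 0.1259/400.0 = 3.148×10^-4.
m_p − m_s = −2.5 log₁₀(3.148×10^-4) = 8.75.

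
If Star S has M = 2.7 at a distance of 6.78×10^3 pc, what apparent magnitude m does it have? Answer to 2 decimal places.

m = M + 5 log₁₀(d/10 pc) = 2.7 + 5 log₁₀(6.78×10^3/10)
  = 2.7 + 5 × 2.831 = 2.7 + 14.16 = 16.86.

16.86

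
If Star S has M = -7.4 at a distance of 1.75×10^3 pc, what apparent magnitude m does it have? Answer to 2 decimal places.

3.82

m = M + 5 log₁₀(d/10 pc) = -7.4 + 5 log₁₀(1.75×10^3/10)
  = -7.4 + 5 × 2.243 = -7.4 + 11.22 = 3.82.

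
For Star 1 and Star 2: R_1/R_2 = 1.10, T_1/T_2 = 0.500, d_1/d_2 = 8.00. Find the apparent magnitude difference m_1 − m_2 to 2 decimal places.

7.32

L_1/L_2 = (1.10)²(0.500)⁴ = 0.07563.
F_1/F_2 = (L_1/L_2)/(d_1/d_2)² = 0.07563/64.00 = 0.001182.
m_1 − m_2 = −2.5 log₁₀(0.001182) = 7.32.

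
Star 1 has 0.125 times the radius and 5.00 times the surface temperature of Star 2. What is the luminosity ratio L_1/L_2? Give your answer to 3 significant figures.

9.77

From the Stefan–Boltzmann law, L ∝ R²T⁴, so
L_1/L_2 = (R_1/R_2)² (T_1/T_2)⁴ = (0.125)² × (5.00)⁴ = 0.01562 × 625.0 = 9.766.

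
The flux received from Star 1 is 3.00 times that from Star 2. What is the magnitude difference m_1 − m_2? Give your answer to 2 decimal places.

m_1 − m_2 = −2.5 log₁₀(F_1/F_2) = −2.5 log₁₀(3.00) = −2.5 × (0.477) = -1.193.

-1.19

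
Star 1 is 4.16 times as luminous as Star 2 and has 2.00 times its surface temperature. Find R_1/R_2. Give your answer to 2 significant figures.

L ∝ R²T⁴ gives R ∝ √L / T², so
R_1/R_2 = √(4.16) / (2.00)² = 2.040 / 4.000 = 0.5099.

0.51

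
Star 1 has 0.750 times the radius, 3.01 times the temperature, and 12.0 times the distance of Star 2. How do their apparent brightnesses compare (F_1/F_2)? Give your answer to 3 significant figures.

L_1/L_2 = (R_1/R_2)²(T_1/T_2)⁴ = (0.750)² × (3.01)⁴ = 46.17.
F_1/F_2 = (L_1/L_2)/(d_1/d_2)² = 46.17 / (12.0)² = 0.3206.

0.321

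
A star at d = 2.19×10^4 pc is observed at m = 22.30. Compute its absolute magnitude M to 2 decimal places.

5.60

M = m − 5 log₁₀(d/10 pc) = 22.30 − 5 log₁₀(2.19×10^4/10)
  = 22.30 − 5 × 3.340 = 22.30 − 16.70 = 5.60.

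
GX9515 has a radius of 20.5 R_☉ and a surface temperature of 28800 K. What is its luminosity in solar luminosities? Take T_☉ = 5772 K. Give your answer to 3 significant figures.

L/L_☉ = (R/R_☉)² (T/T_☉)⁴ = (20.5)² × (28800/5772)⁴
       = 420.2 × (4.990)⁴ = 420.2 × 619.8 = 2.605×10^5.

2.60×10^5 solar luminosities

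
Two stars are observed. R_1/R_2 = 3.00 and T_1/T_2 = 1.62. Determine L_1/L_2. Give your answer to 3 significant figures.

62.0

From the Stefan–Boltzmann law, L ∝ R²T⁴, so
L_1/L_2 = (R_1/R_2)² (T_1/T_2)⁴ = (3.00)² × (1.62)⁴ = 9.000 × 6.887 = 61.99.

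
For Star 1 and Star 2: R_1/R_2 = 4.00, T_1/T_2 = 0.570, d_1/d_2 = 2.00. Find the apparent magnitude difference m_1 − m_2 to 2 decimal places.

L_1/L_2 = (4.00)²(0.570)⁴ = 1.689.
F_1/F_2 = (L_1/L_2)/(d_1/d_2)² = 1.689/4.000 = 0.4222.
m_1 − m_2 = −2.5 log₁₀(0.4222) = 0.94.

0.94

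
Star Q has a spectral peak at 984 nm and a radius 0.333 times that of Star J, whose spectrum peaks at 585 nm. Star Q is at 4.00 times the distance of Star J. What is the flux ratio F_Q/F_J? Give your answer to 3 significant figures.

Wien's law: T_Q/T_J = λ_J/λ_Q = 585/984 = 0.5945.
L_Q/L_J = (R_Q/R_J)²(T_Q/T_J)⁴ = (0.333)²(0.5945)⁴ = 0.01385.
F_Q/F_J = (L_Q/L_J)/(d_Q/d_J)² = 0.01385/(4.00)² = 8.658×10^-4.

8.66×10^-4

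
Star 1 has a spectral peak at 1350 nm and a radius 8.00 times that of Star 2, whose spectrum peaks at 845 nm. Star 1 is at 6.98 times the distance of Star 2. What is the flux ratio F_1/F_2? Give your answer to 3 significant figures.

Wien's law: T_1/T_2 = λ_2/λ_1 = 845/1350 = 0.6259.
L_1/L_2 = (R_1/R_2)²(T_1/T_2)⁴ = (8.00)²(0.6259)⁴ = 9.824.
F_1/F_2 = (L_1/L_2)/(d_1/d_2)² = 9.824/(6.98)² = 0.2016.

0.202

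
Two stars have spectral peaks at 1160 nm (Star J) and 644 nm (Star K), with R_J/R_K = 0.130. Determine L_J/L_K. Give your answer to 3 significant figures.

Wien's law gives T ∝ 1/λ_max, so T_J/T_K = λ_K/λ_J = 644/1160 = 0.5552.
Then L ∝ R²T⁴ gives L_J/L_K = (0.130)² × (0.5552)⁴ = 0.01690 × 0.09500 = 0.001605.

0.00161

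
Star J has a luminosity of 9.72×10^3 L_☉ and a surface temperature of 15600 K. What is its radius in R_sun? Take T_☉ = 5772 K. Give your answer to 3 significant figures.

13.5 R_sun

R/R_☉ = √(L/L_☉) / (T/T_☉)² = √(9.72×10^3) / (2.703)²
       = 98.59 / 7.305 = 13.50.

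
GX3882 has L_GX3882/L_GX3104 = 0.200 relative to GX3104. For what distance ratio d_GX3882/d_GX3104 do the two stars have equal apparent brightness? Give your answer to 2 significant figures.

Equal flux requires L_GX3882/d_GX3882² = L_GX3104/d_GX3104², so d_GX3882/d_GX3104 = √(L_GX3882/L_GX3104)
= √(0.200) = 0.4472.

0.45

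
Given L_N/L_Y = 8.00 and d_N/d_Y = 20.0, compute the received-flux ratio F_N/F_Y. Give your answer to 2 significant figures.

0.020

F = L/(4πd²), so F_N/F_Y = (L_N/L_Y) / (d_N/d_Y)²
= 8.00 / (20.0)² = 8.00 / 400.0 = 0.02000.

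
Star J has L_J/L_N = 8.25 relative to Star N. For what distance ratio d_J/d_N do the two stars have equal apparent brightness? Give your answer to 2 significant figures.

2.9

Equal flux requires L_J/d_J² = L_N/d_N², so d_J/d_N = √(L_J/L_N)
= √(8.25) = 2.872.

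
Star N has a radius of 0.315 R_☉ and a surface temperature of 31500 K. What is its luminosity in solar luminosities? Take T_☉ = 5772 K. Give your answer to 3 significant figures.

L/L_☉ = (R/R_☉)² (T/T_☉)⁴ = (0.315)² × (31500/5772)⁴
       = 0.09923 × (5.457)⁴ = 0.09923 × 887.0 = 88.02.

88.0 solar luminosities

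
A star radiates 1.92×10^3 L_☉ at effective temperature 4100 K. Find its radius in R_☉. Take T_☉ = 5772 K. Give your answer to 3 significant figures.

R/R_☉ = √(L/L_☉) / (T/T_☉)² = √(1.92×10^3) / (0.7103)²
       = 43.82 / 0.5046 = 86.84.

86.8 R_☉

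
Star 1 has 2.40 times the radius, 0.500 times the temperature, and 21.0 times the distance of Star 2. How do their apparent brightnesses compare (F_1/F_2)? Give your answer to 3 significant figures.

8.16×10^-4

L_1/L_2 = (R_1/R_2)²(T_1/T_2)⁴ = (2.40)² × (0.500)⁴ = 0.3600.
F_1/F_2 = (L_1/L_2)/(d_1/d_2)² = 0.3600 / (21.0)² = 8.163×10^-4.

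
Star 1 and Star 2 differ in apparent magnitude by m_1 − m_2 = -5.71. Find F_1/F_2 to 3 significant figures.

192

F_1/F_2 = 10^(−(m_1 − m_2)/2.5) = 10^(5.71/2.5) = 10^2.284 = 192.3.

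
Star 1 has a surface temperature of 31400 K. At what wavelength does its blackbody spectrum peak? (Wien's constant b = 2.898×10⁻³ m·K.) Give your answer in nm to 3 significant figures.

λ_max = b/T = 2.898×10⁻³ / 31400 = 9.23×10^-8 m = 92.29 nm.

92.3 nm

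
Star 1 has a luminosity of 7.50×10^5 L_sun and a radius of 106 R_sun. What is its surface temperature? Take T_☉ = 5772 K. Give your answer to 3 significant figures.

1.65×10^4 K

T/T_☉ = (L/L_☉)^(1/4) / (R/R_☉)^(1/2)
T = 5772 × (7.50×10^5)^(1/4) / √(106) = 5772 × 29.43 / 10.30 = 1.650×10^4 K.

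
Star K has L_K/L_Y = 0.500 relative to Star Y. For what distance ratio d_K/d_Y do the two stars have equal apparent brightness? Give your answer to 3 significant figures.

0.707

Equal flux requires L_K/d_K² = L_Y/d_Y², so d_K/d_Y = √(L_K/L_Y)
= √(0.500) = 0.7071.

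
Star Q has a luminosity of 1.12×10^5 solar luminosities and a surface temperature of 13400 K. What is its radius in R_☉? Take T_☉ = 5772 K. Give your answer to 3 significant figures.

62.1 R_☉

R/R_☉ = √(L/L_☉) / (T/T_☉)² = √(1.12×10^5) / (2.322)²
       = 334.7 / 5.390 = 62.09.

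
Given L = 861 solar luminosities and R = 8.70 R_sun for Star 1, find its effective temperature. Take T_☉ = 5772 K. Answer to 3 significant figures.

1.06×10^4 K

T/T_☉ = (L/L_☉)^(1/4) / (R/R_☉)^(1/2)
T = 5772 × (861)^(1/4) / √(8.70) = 5772 × 5.417 / 2.950 = 1.060×10^4 K.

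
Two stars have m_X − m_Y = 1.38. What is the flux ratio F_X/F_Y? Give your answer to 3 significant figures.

F_X/F_Y = 10^(−(m_X − m_Y)/2.5) = 10^(-1.38/2.5) = 10^-0.552 = 0.2805.

0.281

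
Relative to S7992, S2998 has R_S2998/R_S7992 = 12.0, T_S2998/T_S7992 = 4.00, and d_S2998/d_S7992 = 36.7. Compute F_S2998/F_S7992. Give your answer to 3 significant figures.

L_S2998/L_S7992 = (R_S2998/R_S7992)²(T_S2998/T_S7992)⁴ = (12.0)² × (4.00)⁴ = 3.686×10^4.
F_S2998/F_S7992 = (L_S2998/L_S7992)/(d_S2998/d_S7992)² = 3.686×10^4 / (36.7)² = 27.37.

27.4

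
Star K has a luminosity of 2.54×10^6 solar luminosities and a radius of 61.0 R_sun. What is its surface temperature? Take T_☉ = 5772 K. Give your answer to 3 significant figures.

2.95×10^4 K

T/T_☉ = (L/L_☉)^(1/4) / (R/R_☉)^(1/2)
T = 5772 × (2.54×10^6)^(1/4) / √(61.0) = 5772 × 39.92 / 7.810 = 2.950×10^4 K.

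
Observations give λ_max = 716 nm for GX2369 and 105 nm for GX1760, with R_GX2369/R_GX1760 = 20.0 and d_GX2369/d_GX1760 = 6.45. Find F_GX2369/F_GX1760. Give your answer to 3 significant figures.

Wien's law: T_GX2369/T_GX1760 = λ_GX1760/λ_GX2369 = 105/716 = 0.1466.
L_GX2369/L_GX1760 = (R_GX2369/R_GX1760)²(T_GX2369/T_GX1760)⁴ = (20.0)²(0.1466)⁴ = 0.1850.
F_GX2369/F_GX1760 = (L_GX2369/L_GX1760)/(d_GX2369/d_GX1760)² = 0.1850/(6.45)² = 0.004447.

0.00445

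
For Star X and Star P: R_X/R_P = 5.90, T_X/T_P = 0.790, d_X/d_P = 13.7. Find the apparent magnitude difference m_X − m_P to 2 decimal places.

L_X/L_P = (5.90)²(0.790)⁴ = 13.56.
F_X/F_P = (L_X/L_P)/(d_X/d_P)² = 13.56/187.7 = 0.07224.
m_X − m_P = −2.5 log₁₀(0.07224) = 2.85.

2.85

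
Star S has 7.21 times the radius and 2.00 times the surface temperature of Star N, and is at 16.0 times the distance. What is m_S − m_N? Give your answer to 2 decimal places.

-1.28

L_S/L_N = (7.21)²(2.00)⁴ = 831.7.
F_S/F_N = (L_S/L_N)/(d_S/d_N)² = 831.7/256.0 = 3.249.
m_S − m_N = −2.5 log₁₀(3.249) = -1.28.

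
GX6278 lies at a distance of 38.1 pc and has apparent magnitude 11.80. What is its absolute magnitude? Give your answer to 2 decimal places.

M = m − 5 log₁₀(d/10 pc) = 11.80 − 5 log₁₀(38.1/10)
  = 11.80 − 5 × 0.581 = 11.80 − 2.90 = 8.90.

8.90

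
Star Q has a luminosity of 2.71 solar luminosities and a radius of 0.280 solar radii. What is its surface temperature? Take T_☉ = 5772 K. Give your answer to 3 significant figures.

1.40×10^4 K

T/T_☉ = (L/L_☉)^(1/4) / (R/R_☉)^(1/2)
T = 5772 × (2.71)^(1/4) / √(0.280) = 5772 × 1.283 / 0.5292 = 1.400×10^4 K.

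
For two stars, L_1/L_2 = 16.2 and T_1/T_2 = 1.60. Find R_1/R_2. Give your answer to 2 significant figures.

L ∝ R²T⁴ gives R ∝ √L / T², so
R_1/R_2 = √(16.2) / (1.60)² = 4.025 / 2.560 = 1.572.

1.6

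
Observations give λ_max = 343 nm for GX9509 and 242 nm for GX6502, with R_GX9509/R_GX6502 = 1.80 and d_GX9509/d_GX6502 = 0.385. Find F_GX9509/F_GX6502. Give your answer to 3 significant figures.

5.42

Wien's law: T_GX9509/T_GX6502 = λ_GX6502/λ_GX9509 = 242/343 = 0.7055.
L_GX9509/L_GX6502 = (R_GX9509/R_GX6502)²(T_GX9509/T_GX6502)⁴ = (1.80)²(0.7055)⁴ = 0.8028.
F_GX9509/F_GX6502 = (L_GX9509/L_GX6502)/(d_GX9509/d_GX6502)² = 0.8028/(0.385)² = 5.416.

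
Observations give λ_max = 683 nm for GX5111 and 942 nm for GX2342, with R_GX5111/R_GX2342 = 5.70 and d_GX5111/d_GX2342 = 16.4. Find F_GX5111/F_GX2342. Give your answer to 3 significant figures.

0.437

Wien's law: T_GX5111/T_GX2342 = λ_GX2342/λ_GX5111 = 942/683 = 1.379.
L_GX5111/L_GX2342 = (R_GX5111/R_GX2342)²(T_GX5111/T_GX2342)⁴ = (5.70)²(1.379)⁴ = 117.6.
F_GX5111/F_GX2342 = (L_GX5111/L_GX2342)/(d_GX5111/d_GX2342)² = 117.6/(16.4)² = 0.4371.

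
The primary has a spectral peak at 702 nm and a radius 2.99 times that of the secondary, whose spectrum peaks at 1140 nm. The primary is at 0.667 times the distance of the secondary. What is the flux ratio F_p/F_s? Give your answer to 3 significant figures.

Wien's law: T_p/T_s = λ_s/λ_p = 1140/702 = 1.624.
L_p/L_s = (R_p/R_s)²(T_p/T_s)⁴ = (2.99)²(1.624)⁴ = 62.17.
F_p/F_s = (L_p/L_s)/(d_p/d_s)² = 62.17/(0.667)² = 139.8.

140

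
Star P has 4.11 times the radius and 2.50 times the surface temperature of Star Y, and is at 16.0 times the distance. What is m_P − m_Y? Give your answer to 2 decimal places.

L_P/L_Y = (4.11)²(2.50)⁴ = 659.8.
F_P/F_Y = (L_P/L_Y)/(d_P/d_Y)² = 659.8/256.0 = 2.578.
m_P − m_Y = −2.5 log₁₀(2.578) = -1.03.

-1.03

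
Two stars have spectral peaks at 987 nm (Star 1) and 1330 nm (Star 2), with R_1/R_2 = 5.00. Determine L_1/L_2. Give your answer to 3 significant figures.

Wien's law gives T ∝ 1/λ_max, so T_1/T_2 = λ_2/λ_1 = 1330/987 = 1.348.
Then L ∝ R²T⁴ gives L_1/L_2 = (5.00)² × (1.348)⁴ = 25.00 × 3.297 = 82.43.

82.4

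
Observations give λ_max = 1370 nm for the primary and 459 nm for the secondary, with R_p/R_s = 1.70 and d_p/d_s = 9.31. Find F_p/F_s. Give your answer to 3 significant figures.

Wien's law: T_p/T_s = λ_s/λ_p = 459/1370 = 0.3350.
L_p/L_s = (R_p/R_s)²(T_p/T_s)⁴ = (1.70)²(0.3350)⁴ = 0.03641.
F_p/F_s = (L_p/L_s)/(d_p/d_s)² = 0.03641/(9.31)² = 4.201×10^-4.

4.20×10^-4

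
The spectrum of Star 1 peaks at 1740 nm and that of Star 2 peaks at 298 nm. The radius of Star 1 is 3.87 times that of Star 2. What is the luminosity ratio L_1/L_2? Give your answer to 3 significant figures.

0.0129

Wien's law gives T ∝ 1/λ_max, so T_1/T_2 = λ_2/λ_1 = 298/1740 = 0.1713.
Then L ∝ R²T⁴ gives L_1/L_2 = (3.87)² × (0.1713)⁴ = 14.98 × 8.603×10^-4 = 0.01289.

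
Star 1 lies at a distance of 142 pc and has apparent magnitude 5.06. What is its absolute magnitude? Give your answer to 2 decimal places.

-0.70

M = m − 5 log₁₀(d/10 pc) = 5.06 − 5 log₁₀(142/10)
  = 5.06 − 5 × 1.152 = 5.06 − 5.76 = -0.70.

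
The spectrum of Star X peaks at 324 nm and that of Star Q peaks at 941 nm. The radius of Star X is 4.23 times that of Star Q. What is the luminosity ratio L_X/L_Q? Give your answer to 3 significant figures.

1.27×10^3

Wien's law gives T ∝ 1/λ_max, so T_X/T_Q = λ_Q/λ_X = 941/324 = 2.904.
Then L ∝ R²T⁴ gives L_X/L_Q = (4.23)² × (2.904)⁴ = 17.89 × 71.15 = 1273.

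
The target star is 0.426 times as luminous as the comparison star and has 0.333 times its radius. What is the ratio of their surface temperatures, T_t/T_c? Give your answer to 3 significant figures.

L ∝ R²T⁴ gives T ∝ (L/R²)^(1/4), so
T_t/T_c = (0.426 / 0.333²)^(1/4) = (3.842)^(1/4) = 1.400.

1.40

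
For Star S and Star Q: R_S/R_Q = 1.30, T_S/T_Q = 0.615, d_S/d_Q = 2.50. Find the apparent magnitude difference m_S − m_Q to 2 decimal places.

3.53

L_S/L_Q = (1.30)²(0.615)⁴ = 0.2418.
F_S/F_Q = (L_S/L_Q)/(d_S/d_Q)² = 0.2418/6.250 = 0.03868.
m_S − m_Q = −2.5 log₁₀(0.03868) = 3.53.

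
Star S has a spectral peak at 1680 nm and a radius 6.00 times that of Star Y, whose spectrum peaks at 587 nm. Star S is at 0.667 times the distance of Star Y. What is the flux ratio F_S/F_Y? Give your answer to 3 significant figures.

1.21

Wien's law: T_S/T_Y = λ_Y/λ_S = 587/1680 = 0.3494.
L_S/L_Y = (R_S/R_Y)²(T_S/T_Y)⁴ = (6.00)²(0.3494)⁴ = 0.5366.
F_S/F_Y = (L_S/L_Y)/(d_S/d_Y)² = 0.5366/(0.667)² = 1.206.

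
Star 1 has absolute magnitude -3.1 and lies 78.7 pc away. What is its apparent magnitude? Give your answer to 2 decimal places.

m = M + 5 log₁₀(d/10 pc) = -3.1 + 5 log₁₀(78.7/10)
  = -3.1 + 5 × 0.896 = -3.1 + 4.48 = 1.38.

1.38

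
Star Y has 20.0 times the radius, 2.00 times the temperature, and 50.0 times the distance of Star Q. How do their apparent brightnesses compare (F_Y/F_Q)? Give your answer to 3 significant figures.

2.56

L_Y/L_Q = (R_Y/R_Q)²(T_Y/T_Q)⁴ = (20.0)² × (2.00)⁴ = 6400.
F_Y/F_Q = (L_Y/L_Q)/(d_Y/d_Q)² = 6400 / (50.0)² = 2.560.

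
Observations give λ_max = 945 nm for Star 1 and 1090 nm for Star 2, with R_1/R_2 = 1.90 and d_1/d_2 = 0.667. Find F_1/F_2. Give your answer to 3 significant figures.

Wien's law: T_1/T_2 = λ_2/λ_1 = 1090/945 = 1.153.
L_1/L_2 = (R_1/R_2)²(T_1/T_2)⁴ = (1.90)²(1.153)⁴ = 6.390.
F_1/F_2 = (L_1/L_2)/(d_1/d_2)² = 6.390/(0.667)² = 14.36.

14.4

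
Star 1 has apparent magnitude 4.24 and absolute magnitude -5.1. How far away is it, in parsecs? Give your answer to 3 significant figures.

738 pc

m − M = 5 log₁₀(d/10 pc)
4.24 − (-5.1) = 9.34 = 5 log₁₀(d/10)
d = 10 × 10^(9.34/5) = 10 × 10^1.868 = 737.9 pc.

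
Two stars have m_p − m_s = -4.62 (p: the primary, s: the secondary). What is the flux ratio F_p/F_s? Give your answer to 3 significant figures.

F_p/F_s = 10^(−(m_p − m_s)/2.5) = 10^(4.62/2.5) = 10^1.848 = 70.47.

70.5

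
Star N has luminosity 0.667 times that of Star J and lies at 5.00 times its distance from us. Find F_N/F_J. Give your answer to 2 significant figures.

0.027

F = L/(4πd²), so F_N/F_J = (L_N/L_J) / (d_N/d_J)²
= 0.667 / (5.00)² = 0.667 / 25.00 = 0.02668.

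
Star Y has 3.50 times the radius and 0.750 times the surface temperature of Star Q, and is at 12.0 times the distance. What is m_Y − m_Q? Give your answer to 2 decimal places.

L_Y/L_Q = (3.50)²(0.750)⁴ = 3.876.
F_Y/F_Q = (L_Y/L_Q)/(d_Y/d_Q)² = 3.876/144.0 = 0.02692.
m_Y − m_Q = −2.5 log₁₀(0.02692) = 3.92.

3.92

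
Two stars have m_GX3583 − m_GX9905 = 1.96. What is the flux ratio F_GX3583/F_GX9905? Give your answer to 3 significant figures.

F_GX3583/F_GX9905 = 10^(−(m_GX3583 − m_GX9905)/2.5) = 10^(-1.96/2.5) = 10^-0.784 = 0.1644.

0.164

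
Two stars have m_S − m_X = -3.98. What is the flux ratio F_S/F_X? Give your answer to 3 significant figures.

39.1

F_S/F_X = 10^(−(m_S − m_X)/2.5) = 10^(3.98/2.5) = 10^1.592 = 39.08.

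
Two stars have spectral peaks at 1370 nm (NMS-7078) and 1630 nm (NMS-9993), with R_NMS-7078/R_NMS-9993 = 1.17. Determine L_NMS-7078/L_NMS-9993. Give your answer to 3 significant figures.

2.74

Wien's law gives T ∝ 1/λ_max, so T_NMS-7078/T_NMS-9993 = λ_NMS-9993/λ_NMS-7078 = 1630/1370 = 1.190.
Then L ∝ R²T⁴ gives L_NMS-7078/L_NMS-9993 = (1.17)² × (1.190)⁴ = 1.369 × 2.004 = 2.743.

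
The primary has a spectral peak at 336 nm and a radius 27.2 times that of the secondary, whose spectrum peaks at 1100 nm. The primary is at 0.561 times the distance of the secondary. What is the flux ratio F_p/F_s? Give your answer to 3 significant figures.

2.70×10^5

Wien's law: T_p/T_s = λ_s/λ_p = 1100/336 = 3.274.
L_p/L_s = (R_p/R_s)²(T_p/T_s)⁴ = (27.2)²(3.274)⁴ = 8.499×10^4.
F_p/F_s = (L_p/L_s)/(d_p/d_s)² = 8.499×10^4/(0.561)² = 2.700×10^5.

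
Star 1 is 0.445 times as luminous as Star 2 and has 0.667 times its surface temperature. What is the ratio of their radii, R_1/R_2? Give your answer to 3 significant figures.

1.50

L ∝ R²T⁴ gives R ∝ √L / T², so
R_1/R_2 = √(0.445) / (0.667)² = 0.6671 / 0.4449 = 1.499.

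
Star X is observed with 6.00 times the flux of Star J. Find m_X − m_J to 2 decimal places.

m_X − m_J = −2.5 log₁₀(F_X/F_J) = −2.5 log₁₀(6.00) = −2.5 × (0.778) = -1.945.

-1.95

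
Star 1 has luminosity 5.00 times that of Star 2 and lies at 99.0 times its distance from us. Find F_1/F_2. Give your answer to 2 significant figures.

F = L/(4πd²), so F_1/F_2 = (L_1/L_2) / (d_1/d_2)²
= 5.00 / (99.0)² = 5.00 / 9801 = 5.102×10^-4.

5.1×10^-4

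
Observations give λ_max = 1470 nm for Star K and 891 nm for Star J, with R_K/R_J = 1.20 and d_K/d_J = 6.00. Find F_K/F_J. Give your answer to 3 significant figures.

Wien's law: T_K/T_J = λ_J/λ_K = 891/1470 = 0.6061.
L_K/L_J = (R_K/R_J)²(T_K/T_J)⁴ = (1.20)²(0.6061)⁴ = 0.1944.
F_K/F_J = (L_K/L_J)/(d_K/d_J)² = 0.1944/(6.00)² = 0.005399.

0.00540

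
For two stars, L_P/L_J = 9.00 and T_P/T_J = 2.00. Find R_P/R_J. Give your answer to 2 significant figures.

0.75

L ∝ R²T⁴ gives R ∝ √L / T², so
R_P/R_J = √(9.00) / (2.00)² = 3.000 / 4.000 = 0.7500.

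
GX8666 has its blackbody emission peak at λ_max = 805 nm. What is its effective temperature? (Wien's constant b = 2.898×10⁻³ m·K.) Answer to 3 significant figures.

T = b/λ_max = 2.898×10⁻³ / (805×10⁻⁹) = 3600 K.

3.60×10^3 K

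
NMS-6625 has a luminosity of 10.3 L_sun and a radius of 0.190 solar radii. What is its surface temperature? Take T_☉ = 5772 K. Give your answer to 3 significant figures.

T/T_☉ = (L/L_☉)^(1/4) / (R/R_☉)^(1/2)
T = 5772 × (10.3)^(1/4) / √(0.190) = 5772 × 1.791 / 0.4359 = 2.372×10^4 K.

2.37×10^4 K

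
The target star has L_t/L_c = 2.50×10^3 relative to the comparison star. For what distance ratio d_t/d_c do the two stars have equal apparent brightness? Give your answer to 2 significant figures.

50

Equal flux requires L_t/d_t² = L_c/d_c², so d_t/d_c = √(L_t/L_c)
= √(2.50×10^3) = 50.00.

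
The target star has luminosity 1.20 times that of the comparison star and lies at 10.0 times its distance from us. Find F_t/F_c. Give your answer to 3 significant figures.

0.0120

F = L/(4πd²), so F_t/F_c = (L_t/L_c) / (d_t/d_c)²
= 1.20 / (10.0)² = 1.20 / 100.0 = 0.01200.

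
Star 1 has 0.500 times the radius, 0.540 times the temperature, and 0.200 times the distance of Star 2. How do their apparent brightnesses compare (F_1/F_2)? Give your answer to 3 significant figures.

0.531

L_1/L_2 = (R_1/R_2)²(T_1/T_2)⁴ = (0.500)² × (0.540)⁴ = 0.02126.
F_1/F_2 = (L_1/L_2)/(d_1/d_2)² = 0.02126 / (0.200)² = 0.5314.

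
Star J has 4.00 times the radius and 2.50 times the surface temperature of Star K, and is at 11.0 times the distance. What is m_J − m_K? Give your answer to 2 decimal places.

-1.78

L_J/L_K = (4.00)²(2.50)⁴ = 625.0.
F_J/F_K = (L_J/L_K)/(d_J/d_K)² = 625.0/121.0 = 5.165.
m_J − m_K = −2.5 log₁₀(5.165) = -1.78.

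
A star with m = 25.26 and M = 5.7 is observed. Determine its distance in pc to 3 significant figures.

m − M = 5 log₁₀(d/10 pc)
25.26 − (5.7) = 19.56 = 5 log₁₀(d/10)
d = 10 × 10^(19.56/5) = 10 × 10^3.912 = 8.166×10^4 pc.

8.17×10^4 pc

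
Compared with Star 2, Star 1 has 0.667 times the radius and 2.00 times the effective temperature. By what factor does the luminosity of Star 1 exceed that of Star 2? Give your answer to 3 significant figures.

7.12

From the Stefan–Boltzmann law, L ∝ R²T⁴, so
L_1/L_2 = (R_1/R_2)² (T_1/T_2)⁴ = (0.667)² × (2.00)⁴ = 0.4449 × 16.00 = 7.118.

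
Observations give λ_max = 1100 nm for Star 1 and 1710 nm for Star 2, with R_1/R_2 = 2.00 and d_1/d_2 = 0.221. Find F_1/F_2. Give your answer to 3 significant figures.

478

Wien's law: T_1/T_2 = λ_2/λ_1 = 1710/1100 = 1.555.
L_1/L_2 = (R_1/R_2)²(T_1/T_2)⁴ = (2.00)²(1.555)⁴ = 23.36.
F_1/F_2 = (L_1/L_2)/(d_1/d_2)² = 23.36/(0.221)² = 478.3.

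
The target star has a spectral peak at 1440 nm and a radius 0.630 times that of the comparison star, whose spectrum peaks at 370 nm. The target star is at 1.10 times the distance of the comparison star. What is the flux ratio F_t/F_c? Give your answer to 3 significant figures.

0.00143

Wien's law: T_t/T_c = λ_c/λ_t = 370/1440 = 0.2569.
L_t/L_c = (R_t/R_c)²(T_t/T_c)⁴ = (0.630)²(0.2569)⁴ = 0.001730.
F_t/F_c = (L_t/L_c)/(d_t/d_c)² = 0.001730/(1.10)² = 0.001430.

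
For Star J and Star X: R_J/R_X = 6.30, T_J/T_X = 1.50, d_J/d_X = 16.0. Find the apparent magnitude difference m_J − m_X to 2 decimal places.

L_J/L_X = (6.30)²(1.50)⁴ = 200.9.
F_J/F_X = (L_J/L_X)/(d_J/d_X)² = 200.9/256.0 = 0.7849.
m_J − m_X = −2.5 log₁₀(0.7849) = 0.26.

0.26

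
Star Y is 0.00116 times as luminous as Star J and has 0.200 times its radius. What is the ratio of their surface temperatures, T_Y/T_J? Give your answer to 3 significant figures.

L ∝ R²T⁴ gives T ∝ (L/R²)^(1/4), so
T_Y/T_J = (0.00116 / 0.200²)^(1/4) = (0.02900)^(1/4) = 0.4127.

0.413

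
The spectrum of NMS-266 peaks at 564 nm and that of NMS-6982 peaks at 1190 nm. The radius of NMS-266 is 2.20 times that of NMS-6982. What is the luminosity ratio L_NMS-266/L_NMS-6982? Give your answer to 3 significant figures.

Wien's law gives T ∝ 1/λ_max, so T_NMS-266/T_NMS-6982 = λ_NMS-6982/λ_NMS-266 = 1190/564 = 2.110.
Then L ∝ R²T⁴ gives L_NMS-266/L_NMS-6982 = (2.20)² × (2.110)⁴ = 4.840 × 19.82 = 95.92.

95.9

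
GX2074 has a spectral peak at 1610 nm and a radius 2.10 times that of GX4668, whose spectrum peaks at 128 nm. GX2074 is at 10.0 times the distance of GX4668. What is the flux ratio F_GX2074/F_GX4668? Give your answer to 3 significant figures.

1.76×10^-6

Wien's law: T_GX2074/T_GX4668 = λ_GX4668/λ_GX2074 = 128/1610 = 0.07950.
L_GX2074/L_GX4668 = (R_GX2074/R_GX4668)²(T_GX2074/T_GX4668)⁴ = (2.10)²(0.07950)⁴ = 1.762×10^-4.
F_GX2074/F_GX4668 = (L_GX2074/L_GX4668)/(d_GX2074/d_GX4668)² = 1.762×10^-4/(10.0)² = 1.762×10^-6.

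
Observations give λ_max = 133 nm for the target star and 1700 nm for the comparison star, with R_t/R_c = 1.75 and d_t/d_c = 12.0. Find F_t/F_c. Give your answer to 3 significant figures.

568

Wien's law: T_t/T_c = λ_c/λ_t = 1700/133 = 12.78.
L_t/L_c = (R_t/R_c)²(T_t/T_c)⁴ = (1.75)²(12.78)⁴ = 8.175×10^4.
F_t/F_c = (L_t/L_c)/(d_t/d_c)² = 8.175×10^4/(12.0)² = 567.7.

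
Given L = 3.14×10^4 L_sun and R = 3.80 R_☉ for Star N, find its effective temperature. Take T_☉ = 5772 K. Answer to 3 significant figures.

T/T_☉ = (L/L_☉)^(1/4) / (R/R_☉)^(1/2)
T = 5772 × (3.14×10^4)^(1/4) / √(3.80) = 5772 × 13.31 / 1.949 = 3.942×10^4 K.

3.94×10^4 K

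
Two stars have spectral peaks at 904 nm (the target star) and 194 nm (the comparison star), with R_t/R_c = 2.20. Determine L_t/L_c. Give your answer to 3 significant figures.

0.0103

Wien's law gives T ∝ 1/λ_max, so T_t/T_c = λ_c/λ_t = 194/904 = 0.2146.
Then L ∝ R²T⁴ gives L_t/L_c = (2.20)² × (0.2146)⁴ = 4.840 × 0.002121 = 0.01027.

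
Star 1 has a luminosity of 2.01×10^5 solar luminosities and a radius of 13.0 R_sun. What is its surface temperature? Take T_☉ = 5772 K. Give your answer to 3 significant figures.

3.39×10^4 K

T/T_☉ = (L/L_☉)^(1/4) / (R/R_☉)^(1/2)
T = 5772 × (2.01×10^5)^(1/4) / √(13.0) = 5772 × 21.17 / 3.606 = 3.390×10^4 K.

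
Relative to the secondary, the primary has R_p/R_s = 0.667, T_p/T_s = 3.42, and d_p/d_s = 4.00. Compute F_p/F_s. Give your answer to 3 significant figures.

L_p/L_s = (R_p/R_s)²(T_p/T_s)⁴ = (0.667)² × (3.42)⁴ = 60.86.
F_p/F_s = (L_p/L_s)/(d_p/d_s)² = 60.86 / (4.00)² = 3.804.

3.80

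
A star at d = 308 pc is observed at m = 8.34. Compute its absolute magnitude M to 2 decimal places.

0.90

M = m − 5 log₁₀(d/10 pc) = 8.34 − 5 log₁₀(308/10)
  = 8.34 − 5 × 1.489 = 8.34 − 7.44 = 0.90.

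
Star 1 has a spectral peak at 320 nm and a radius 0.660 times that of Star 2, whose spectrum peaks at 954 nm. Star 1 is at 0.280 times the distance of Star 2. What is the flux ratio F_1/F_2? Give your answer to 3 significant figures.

439

Wien's law: T_1/T_2 = λ_2/λ_1 = 954/320 = 2.981.
L_1/L_2 = (R_1/R_2)²(T_1/T_2)⁴ = (0.660)²(2.981)⁴ = 34.41.
F_1/F_2 = (L_1/L_2)/(d_1/d_2)² = 34.41/(0.280)² = 438.9.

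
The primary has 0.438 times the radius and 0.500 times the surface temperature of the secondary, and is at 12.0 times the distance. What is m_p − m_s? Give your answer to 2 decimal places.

10.20

L_p/L_s = (0.438)²(0.500)⁴ = 0.01199.
F_p/F_s = (L_p/L_s)/(d_p/d_s)² = 0.01199/144.0 = 8.327×10^-5.
m_p − m_s = −2.5 log₁₀(8.327×10^-5) = 10.20.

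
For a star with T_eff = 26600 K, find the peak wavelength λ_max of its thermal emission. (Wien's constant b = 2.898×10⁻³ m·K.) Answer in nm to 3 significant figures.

109 nm

λ_max = b/T = 2.898×10⁻³ / 26600 = 1.09×10^-7 m = 108.9 nm.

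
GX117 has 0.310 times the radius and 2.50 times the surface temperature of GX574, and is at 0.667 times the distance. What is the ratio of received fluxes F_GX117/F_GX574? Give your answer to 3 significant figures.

8.44

L_GX117/L_GX574 = (R_GX117/R_GX574)²(T_GX117/T_GX574)⁴ = (0.310)² × (2.50)⁴ = 3.754.
F_GX117/F_GX574 = (L_GX117/L_GX574)/(d_GX117/d_GX574)² = 3.754 / (0.667)² = 8.438.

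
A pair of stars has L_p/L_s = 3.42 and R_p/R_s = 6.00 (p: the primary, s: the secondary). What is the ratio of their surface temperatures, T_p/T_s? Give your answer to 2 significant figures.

0.56

L ∝ R²T⁴ gives T ∝ (L/R²)^(1/4), so
T_p/T_s = (3.42 / 6.00²)^(1/4) = (0.09500)^(1/4) = 0.5552.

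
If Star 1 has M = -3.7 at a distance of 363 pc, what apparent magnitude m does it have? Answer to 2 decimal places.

4.10

m = M + 5 log₁₀(d/10 pc) = -3.7 + 5 log₁₀(363/10)
  = -3.7 + 5 × 1.560 = -3.7 + 7.80 = 4.10.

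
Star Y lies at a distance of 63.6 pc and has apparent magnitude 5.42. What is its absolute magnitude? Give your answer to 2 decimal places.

M = m − 5 log₁₀(d/10 pc) = 5.42 − 5 log₁₀(63.6/10)
  = 5.42 − 5 × 0.803 = 5.42 − 4.02 = 1.40.

1.40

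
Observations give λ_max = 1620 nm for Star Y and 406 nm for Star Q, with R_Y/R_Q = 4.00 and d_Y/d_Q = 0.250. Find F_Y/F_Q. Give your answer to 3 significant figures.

Wien's law: T_Y/T_Q = λ_Q/λ_Y = 406/1620 = 0.2506.
L_Y/L_Q = (R_Y/R_Q)²(T_Y/T_Q)⁴ = (4.00)²(0.2506)⁴ = 0.06312.
F_Y/F_Q = (L_Y/L_Q)/(d_Y/d_Q)² = 0.06312/(0.250)² = 1.010.

1.01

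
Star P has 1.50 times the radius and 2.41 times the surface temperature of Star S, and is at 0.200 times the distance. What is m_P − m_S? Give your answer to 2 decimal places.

L_P/L_S = (1.50)²(2.41)⁴ = 75.90.
F_P/F_S = (L_P/L_S)/(d_P/d_S)² = 75.90/0.04000 = 1898.
m_P − m_S = −2.5 log₁₀(1898) = -8.20.

-8.20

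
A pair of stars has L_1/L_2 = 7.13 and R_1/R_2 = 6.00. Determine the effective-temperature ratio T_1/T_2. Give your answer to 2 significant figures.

L ∝ R²T⁴ gives T ∝ (L/R²)^(1/4), so
T_1/T_2 = (7.13 / 6.00²)^(1/4) = (0.1981)^(1/4) = 0.6671.

0.67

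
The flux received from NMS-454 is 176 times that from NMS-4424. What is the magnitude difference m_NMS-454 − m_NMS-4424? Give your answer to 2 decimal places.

-5.61

m_NMS-454 − m_NMS-4424 = −2.5 log₁₀(F_NMS-454/F_NMS-4424) = −2.5 log₁₀(176) = −2.5 × (2.246) = -5.614.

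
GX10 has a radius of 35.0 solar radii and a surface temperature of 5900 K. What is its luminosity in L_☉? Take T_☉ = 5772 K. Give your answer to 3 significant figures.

L/L_☉ = (R/R_☉)² (T/T_☉)⁴ = (35.0)² × (5900/5772)⁴
       = 1225 × (1.022)⁴ = 1225 × 1.092 = 1337.

1.34×10^3 L_☉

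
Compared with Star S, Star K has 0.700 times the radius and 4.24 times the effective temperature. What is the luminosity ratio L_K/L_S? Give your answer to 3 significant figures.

From the Stefan–Boltzmann law, L ∝ R²T⁴, so
L_K/L_S = (R_K/R_S)² (T_K/T_S)⁴ = (0.700)² × (4.24)⁴ = 0.4900 × 323.2 = 158.4.

158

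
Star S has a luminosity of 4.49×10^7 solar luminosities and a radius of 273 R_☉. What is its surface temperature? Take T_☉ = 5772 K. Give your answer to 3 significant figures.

T/T_☉ = (L/L_☉)^(1/4) / (R/R_☉)^(1/2)
T = 5772 × (4.49×10^7)^(1/4) / √(273) = 5772 × 81.86 / 16.52 = 2.860×10^4 K.

2.86×10^4 K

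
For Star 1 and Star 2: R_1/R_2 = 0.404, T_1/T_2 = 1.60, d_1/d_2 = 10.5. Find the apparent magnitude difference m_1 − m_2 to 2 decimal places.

L_1/L_2 = (0.404)²(1.60)⁴ = 1.070.
F_1/F_2 = (L_1/L_2)/(d_1/d_2)² = 1.070/110.2 = 0.009702.
m_1 − m_2 = −2.5 log₁₀(0.009702) = 5.03.

5.03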